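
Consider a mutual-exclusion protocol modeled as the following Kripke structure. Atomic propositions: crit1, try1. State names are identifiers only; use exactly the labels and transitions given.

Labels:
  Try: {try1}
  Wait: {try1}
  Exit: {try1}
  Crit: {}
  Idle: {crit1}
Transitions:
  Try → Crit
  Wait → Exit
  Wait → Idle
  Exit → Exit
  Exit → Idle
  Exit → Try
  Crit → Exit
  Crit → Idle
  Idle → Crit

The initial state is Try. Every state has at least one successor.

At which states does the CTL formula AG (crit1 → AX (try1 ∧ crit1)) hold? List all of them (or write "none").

none

States satisfying crit1 → AX (try1 ∧ crit1): {Try, Wait, Exit, Crit}.
States satisfying AG (crit1 → AX (try1 ∧ crit1)): ∅.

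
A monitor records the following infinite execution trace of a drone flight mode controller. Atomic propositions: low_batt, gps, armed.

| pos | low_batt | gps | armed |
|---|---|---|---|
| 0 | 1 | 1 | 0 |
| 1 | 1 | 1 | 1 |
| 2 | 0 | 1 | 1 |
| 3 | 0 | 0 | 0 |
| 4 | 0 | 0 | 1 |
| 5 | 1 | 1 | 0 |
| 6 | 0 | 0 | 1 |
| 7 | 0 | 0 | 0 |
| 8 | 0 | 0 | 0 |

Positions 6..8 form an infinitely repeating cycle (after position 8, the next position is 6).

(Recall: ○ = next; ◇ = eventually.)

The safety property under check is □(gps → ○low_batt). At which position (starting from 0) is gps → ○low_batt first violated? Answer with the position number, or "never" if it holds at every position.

Check gps → ○low_batt at each position in order: 0 ✓.
At position 1 the labels are {armed, gps, low_batt} and the next position 2 has {armed, gps}, so gps → ○low_batt is false there. This is the first violation.

1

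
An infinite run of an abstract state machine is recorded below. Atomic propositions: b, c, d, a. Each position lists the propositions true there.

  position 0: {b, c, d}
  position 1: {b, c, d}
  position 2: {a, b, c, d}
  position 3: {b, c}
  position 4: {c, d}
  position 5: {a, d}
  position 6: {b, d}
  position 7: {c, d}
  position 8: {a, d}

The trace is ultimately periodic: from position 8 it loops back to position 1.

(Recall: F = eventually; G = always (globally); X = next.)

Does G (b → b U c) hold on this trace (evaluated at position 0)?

Satisfied

b → b U c holds at every position 0..8, and those are all positions ever visited, so G (b → b U c) holds.
Positions where b holds: 0, 1, 2, 3, 6.
Check b U c at each: 0→ok, 1→ok, 2→ok, 3→ok, 6→ok.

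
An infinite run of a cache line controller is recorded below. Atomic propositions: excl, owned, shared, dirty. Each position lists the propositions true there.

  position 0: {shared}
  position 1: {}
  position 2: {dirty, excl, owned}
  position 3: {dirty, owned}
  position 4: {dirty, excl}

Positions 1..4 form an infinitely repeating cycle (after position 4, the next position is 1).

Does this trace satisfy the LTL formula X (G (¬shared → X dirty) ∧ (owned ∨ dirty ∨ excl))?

Does not hold

The position after 0 is 1; G (¬shared → X dirty) ∧ (owned ∨ dirty ∨ excl) is false there.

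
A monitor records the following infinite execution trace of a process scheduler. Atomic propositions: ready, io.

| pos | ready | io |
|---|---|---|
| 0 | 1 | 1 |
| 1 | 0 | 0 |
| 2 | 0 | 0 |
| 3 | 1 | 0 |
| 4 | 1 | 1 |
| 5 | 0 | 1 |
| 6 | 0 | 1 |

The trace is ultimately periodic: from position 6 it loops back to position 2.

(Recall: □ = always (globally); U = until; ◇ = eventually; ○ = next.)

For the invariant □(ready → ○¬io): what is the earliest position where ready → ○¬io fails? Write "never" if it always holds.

3

Check ready → ○¬io at each position in order: 0 ✓, 1 ✓, 2 ✓.
At position 3 the labels are {ready} and the next position 4 has {io, ready}, so ready → ○¬io is false there. This is the first violation.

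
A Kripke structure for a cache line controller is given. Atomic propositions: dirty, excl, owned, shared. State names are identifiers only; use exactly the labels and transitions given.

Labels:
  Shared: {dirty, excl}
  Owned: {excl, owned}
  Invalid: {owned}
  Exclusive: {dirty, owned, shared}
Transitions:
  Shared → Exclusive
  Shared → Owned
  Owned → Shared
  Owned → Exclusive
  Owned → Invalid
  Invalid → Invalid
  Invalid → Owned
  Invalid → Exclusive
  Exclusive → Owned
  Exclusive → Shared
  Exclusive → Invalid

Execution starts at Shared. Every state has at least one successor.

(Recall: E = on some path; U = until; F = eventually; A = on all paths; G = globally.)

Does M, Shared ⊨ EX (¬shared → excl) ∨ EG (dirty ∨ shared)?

States satisfying ¬shared → excl: {Shared, Owned, Exclusive}.
States satisfying EX (¬shared → excl): {Shared, Owned, Invalid, Exclusive}.
States satisfying dirty ∨ shared: {Shared, Exclusive}.
States satisfying EG (dirty ∨ shared): {Shared, Exclusive}.
States satisfying EX (¬shared → excl) ∨ EG (dirty ∨ shared): {Shared, Owned, Invalid, Exclusive}.
Shared ∈ Sat(EX (¬shared → excl) ∨ EG (dirty ∨ shared)).

Satisfied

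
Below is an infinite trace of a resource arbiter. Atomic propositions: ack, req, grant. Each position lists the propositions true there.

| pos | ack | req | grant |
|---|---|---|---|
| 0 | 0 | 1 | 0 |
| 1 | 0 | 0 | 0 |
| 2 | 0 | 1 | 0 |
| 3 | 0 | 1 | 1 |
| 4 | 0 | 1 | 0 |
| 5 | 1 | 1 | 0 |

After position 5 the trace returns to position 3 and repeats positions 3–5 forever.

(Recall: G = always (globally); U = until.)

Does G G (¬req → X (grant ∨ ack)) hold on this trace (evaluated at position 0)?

G (¬req → X (grant ∨ ack)) must hold at every position from 0 onward. It fails at position 0, so G G (¬req → X (grant ∨ ack)) is false.

Violated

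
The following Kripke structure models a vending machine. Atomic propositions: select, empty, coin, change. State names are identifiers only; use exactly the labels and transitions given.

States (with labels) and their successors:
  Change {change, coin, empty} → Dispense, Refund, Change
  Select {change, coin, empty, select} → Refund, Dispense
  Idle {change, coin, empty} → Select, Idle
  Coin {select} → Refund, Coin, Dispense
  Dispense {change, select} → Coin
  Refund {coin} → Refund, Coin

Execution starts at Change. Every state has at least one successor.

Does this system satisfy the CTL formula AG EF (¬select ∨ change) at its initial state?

States satisfying EF (¬select ∨ change): {Change, Select, Idle, Coin, Dispense, Refund}.
States satisfying AG EF (¬select ∨ change): {Change, Select, Idle, Coin, Dispense, Refund}.
Every state reachable from Change satisfies EF (¬select ∨ change).
Change ∈ Sat(AG EF (¬select ∨ change)).

Holds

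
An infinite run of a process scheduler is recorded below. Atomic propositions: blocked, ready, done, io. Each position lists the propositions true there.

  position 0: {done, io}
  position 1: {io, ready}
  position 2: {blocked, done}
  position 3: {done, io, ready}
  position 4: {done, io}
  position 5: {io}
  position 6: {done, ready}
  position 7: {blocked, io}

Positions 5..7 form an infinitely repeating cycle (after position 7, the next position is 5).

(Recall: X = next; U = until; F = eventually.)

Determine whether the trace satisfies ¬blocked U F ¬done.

Satisfied

Walking from position 0: F ¬done first holds at position 0, and ¬blocked holds at every earlier position along the way, so ¬blocked U F ¬done holds.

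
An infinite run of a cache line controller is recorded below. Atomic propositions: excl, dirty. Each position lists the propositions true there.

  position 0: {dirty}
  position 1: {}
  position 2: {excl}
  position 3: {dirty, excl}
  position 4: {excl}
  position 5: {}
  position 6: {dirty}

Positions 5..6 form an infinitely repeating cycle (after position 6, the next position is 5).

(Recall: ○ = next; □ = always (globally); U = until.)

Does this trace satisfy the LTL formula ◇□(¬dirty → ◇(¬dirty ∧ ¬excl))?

□(¬dirty → ◇(¬dirty ∧ ¬excl)) holds at position 0, which is reachable from 0, so ◇□(¬dirty → ◇(¬dirty ∧ ¬excl)) holds.

Yes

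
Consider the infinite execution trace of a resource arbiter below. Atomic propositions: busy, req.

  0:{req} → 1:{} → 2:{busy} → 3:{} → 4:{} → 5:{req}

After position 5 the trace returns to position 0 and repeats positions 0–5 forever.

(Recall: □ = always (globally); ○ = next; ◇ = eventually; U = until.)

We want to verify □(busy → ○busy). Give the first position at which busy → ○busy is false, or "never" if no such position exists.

Check busy → ○busy at each position in order: 0 ✓, 1 ✓.
At position 2 the labels are {busy} and the next position 3 has {}, so busy → ○busy is false there. This is the first violation.

2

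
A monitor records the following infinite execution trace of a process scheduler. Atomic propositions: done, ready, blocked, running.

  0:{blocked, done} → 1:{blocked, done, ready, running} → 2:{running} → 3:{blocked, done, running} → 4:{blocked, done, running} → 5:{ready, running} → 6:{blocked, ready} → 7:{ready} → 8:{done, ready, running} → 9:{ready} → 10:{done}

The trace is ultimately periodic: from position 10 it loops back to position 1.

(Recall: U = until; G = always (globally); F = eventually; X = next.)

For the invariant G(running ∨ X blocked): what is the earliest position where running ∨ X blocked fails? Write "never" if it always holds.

Check running ∨ X blocked at each position in order: 0 ✓, 1 ✓, 2 ✓, 3 ✓, 4 ✓, 5 ✓.
At position 6 the labels are {blocked, ready} and the next position 7 has {ready}, so running ∨ X blocked is false there. This is the first violation.

6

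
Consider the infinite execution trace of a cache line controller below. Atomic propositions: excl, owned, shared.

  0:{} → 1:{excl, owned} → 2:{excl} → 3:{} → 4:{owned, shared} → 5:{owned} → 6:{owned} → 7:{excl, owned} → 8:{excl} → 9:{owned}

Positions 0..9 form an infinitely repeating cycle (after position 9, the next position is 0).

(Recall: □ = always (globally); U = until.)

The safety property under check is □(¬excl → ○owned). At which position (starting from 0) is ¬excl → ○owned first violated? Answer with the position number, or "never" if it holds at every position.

Check ¬excl → ○owned at each position in order: 0 ✓, 1 ✓, 2 ✓, 3 ✓, 4 ✓, 5 ✓, 6 ✓, 7 ✓, 8 ✓.
At position 9 the labels are {owned} and the next position 0 has {}, so ¬excl → ○owned is false there. This is the first violation.

9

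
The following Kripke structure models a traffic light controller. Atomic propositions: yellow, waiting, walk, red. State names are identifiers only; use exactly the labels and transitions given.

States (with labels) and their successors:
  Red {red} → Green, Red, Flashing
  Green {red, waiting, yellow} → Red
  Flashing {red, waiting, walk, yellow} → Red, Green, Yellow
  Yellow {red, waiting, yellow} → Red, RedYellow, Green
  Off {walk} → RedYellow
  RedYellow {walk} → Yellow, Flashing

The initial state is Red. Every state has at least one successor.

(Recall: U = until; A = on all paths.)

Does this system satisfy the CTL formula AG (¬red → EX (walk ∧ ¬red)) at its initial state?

States satisfying ¬red → EX (walk ∧ ¬red): {Red, Green, Flashing, Yellow, Off}.
States satisfying AG (¬red → EX (walk ∧ ¬red)): ∅.
RedYellow is reachable from Red and violates ¬red → EX (walk ∧ ¬red), so AG fails at Red.
Red ∉ Sat(AG (¬red → EX (walk ∧ ¬red))).

Violated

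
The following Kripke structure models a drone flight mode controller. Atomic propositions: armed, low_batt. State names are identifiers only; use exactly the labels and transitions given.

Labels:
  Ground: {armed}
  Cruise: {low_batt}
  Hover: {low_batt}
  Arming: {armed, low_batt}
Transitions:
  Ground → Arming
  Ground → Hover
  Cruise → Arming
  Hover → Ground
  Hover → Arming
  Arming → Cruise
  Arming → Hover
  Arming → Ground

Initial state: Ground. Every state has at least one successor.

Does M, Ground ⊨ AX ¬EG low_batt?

Violated

States satisfying ¬EG low_batt: {Ground}.
States satisfying AX ¬EG low_batt: ∅.
Ground ∉ Sat(AX ¬EG low_batt).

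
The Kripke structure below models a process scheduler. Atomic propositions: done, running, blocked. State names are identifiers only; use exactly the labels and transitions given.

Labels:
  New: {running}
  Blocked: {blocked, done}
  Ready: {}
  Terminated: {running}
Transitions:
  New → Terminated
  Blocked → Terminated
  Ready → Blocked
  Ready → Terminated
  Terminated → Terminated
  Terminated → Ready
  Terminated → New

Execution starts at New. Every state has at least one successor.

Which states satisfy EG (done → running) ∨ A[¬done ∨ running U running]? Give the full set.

States satisfying done → running: {New, Ready, Terminated}.
States satisfying EG (done → running): {New, Ready, Terminated}.
States satisfying ¬done ∨ running: {New, Ready, Terminated}.
States satisfying running: {New, Terminated}.
States satisfying A[¬done ∨ running U running]: {New, Terminated}.
States satisfying EG (done → running) ∨ A[¬done ∨ running U running]: {New, Ready, Terminated}.

{New, Ready, Terminated}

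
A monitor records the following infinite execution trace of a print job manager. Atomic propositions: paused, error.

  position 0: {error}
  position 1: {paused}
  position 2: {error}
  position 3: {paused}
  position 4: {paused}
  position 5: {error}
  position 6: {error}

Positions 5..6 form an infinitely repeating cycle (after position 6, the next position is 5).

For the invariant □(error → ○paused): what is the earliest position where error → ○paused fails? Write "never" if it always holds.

Check error → ○paused at each position in order: 0 ✓, 1 ✓, 2 ✓, 3 ✓, 4 ✓.
At position 5 the labels are {error} and the next position 6 has {error}, so error → ○paused is false there. This is the first violation.

5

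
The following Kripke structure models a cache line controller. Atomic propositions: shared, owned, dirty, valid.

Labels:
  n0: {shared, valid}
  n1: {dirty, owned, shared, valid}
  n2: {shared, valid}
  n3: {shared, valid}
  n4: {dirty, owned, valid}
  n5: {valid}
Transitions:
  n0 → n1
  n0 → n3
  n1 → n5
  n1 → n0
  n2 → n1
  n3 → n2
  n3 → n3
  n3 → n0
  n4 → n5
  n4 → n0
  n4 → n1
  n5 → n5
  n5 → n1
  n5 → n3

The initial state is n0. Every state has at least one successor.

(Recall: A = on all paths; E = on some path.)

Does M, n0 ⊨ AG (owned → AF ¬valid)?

No

States satisfying owned → AF ¬valid: {n0, n2, n3, n5}.
States satisfying AG (owned → AF ¬valid): ∅.
n1 is reachable from n0 and violates owned → AF ¬valid, so AG fails at n0.
n0 ∉ Sat(AG (owned → AF ¬valid)).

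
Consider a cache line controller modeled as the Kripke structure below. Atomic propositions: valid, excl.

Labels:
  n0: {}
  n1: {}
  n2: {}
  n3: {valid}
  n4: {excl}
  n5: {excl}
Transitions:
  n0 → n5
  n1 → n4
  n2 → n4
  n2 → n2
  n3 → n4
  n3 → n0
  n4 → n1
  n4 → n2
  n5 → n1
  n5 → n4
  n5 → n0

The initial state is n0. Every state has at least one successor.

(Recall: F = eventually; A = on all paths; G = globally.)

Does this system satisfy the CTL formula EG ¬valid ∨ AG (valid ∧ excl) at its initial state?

Holds

States satisfying ¬valid: {n0, n1, n2, n4, n5}.
States satisfying EG ¬valid: {n0, n1, n2, n4, n5}.
States satisfying valid ∧ excl: ∅.
States satisfying AG (valid ∧ excl): ∅.
States satisfying EG ¬valid ∨ AG (valid ∧ excl): {n0, n1, n2, n4, n5}.
n0 ∈ Sat(EG ¬valid ∨ AG (valid ∧ excl)).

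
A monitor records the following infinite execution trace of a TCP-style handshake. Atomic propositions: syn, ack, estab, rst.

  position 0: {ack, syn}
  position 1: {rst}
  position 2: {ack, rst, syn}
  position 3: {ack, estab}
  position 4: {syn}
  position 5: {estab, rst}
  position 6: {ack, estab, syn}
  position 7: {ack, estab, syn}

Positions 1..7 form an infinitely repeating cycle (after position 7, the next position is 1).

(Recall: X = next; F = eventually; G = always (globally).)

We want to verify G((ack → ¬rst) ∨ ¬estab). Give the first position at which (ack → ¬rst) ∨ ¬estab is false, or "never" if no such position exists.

(ack → ¬rst) ∨ ¬estab holds at every position 0..7, and those are all the positions the trace ever visits, so the invariant G((ack → ¬rst) ∨ ¬estab) is never violated.

never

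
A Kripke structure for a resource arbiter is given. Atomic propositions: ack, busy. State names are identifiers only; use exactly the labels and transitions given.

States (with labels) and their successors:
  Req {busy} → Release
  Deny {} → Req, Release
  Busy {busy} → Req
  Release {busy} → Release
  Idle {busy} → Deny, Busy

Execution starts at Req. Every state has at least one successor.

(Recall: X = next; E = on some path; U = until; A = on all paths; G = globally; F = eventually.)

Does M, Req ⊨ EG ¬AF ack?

States satisfying ¬AF ack: {Req, Deny, Busy, Release, Idle}.
States satisfying EG ¬AF ack: {Req, Deny, Busy, Release, Idle}.
Req ∈ Sat(EG ¬AF ack).

Satisfied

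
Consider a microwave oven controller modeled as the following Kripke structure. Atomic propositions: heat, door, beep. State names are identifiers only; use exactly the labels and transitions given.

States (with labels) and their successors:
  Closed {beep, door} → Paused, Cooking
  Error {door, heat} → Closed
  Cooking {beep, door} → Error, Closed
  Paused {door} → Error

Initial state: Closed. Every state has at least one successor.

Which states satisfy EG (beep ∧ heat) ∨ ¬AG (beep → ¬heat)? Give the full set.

none

States satisfying beep ∧ heat: ∅.
States satisfying EG (beep ∧ heat): ∅.
States satisfying beep → ¬heat: {Closed, Error, Cooking, Paused}.
States satisfying AG (beep → ¬heat): {Closed, Error, Cooking, Paused}.
States satisfying ¬AG (beep → ¬heat): ∅.
States satisfying EG (beep ∧ heat) ∨ ¬AG (beep → ¬heat): ∅.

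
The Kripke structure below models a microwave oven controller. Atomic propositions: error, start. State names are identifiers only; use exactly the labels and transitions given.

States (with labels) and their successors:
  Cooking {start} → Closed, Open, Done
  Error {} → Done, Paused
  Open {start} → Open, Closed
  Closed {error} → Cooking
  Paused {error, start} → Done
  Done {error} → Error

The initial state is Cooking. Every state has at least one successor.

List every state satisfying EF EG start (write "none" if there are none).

States satisfying EG start: {Cooking, Open}.
States satisfying EF EG start: {Cooking, Open, Closed}.

{Cooking, Open, Closed}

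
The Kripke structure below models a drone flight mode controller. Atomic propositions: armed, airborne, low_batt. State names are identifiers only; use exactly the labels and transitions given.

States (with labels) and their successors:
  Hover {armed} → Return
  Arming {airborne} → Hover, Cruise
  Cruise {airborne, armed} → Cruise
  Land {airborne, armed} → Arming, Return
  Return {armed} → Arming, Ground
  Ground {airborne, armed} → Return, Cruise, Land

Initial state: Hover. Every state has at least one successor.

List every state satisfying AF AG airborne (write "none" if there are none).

States satisfying AG airborne: {Cruise}.
States satisfying AF AG airborne: {Cruise}.

{Cruise}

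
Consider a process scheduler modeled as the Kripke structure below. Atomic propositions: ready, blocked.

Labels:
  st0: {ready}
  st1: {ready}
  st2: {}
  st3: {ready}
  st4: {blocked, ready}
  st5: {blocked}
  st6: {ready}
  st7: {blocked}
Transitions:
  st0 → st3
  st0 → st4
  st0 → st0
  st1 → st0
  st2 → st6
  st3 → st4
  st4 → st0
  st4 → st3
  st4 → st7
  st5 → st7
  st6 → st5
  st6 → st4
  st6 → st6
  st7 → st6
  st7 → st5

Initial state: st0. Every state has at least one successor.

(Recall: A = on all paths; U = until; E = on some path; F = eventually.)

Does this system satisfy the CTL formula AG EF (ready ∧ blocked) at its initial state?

States satisfying EF (ready ∧ blocked): {st0, st1, st2, st3, st4, st5, st6, st7}.
States satisfying AG EF (ready ∧ blocked): {st0, st1, st2, st3, st4, st5, st6, st7}.
Every state reachable from st0 satisfies EF (ready ∧ blocked).
st0 ∈ Sat(AG EF (ready ∧ blocked)).

Satisfied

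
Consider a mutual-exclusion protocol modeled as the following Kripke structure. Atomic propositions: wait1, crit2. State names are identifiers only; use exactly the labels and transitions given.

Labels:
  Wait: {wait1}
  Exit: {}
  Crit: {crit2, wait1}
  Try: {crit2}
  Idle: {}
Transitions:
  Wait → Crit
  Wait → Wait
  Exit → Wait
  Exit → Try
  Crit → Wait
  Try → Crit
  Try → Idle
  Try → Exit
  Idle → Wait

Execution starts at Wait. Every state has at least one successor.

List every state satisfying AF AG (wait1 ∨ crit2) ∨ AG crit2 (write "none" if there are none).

States satisfying AG (wait1 ∨ crit2): {Wait, Crit}.
States satisfying AF AG (wait1 ∨ crit2): {Wait, Crit, Idle}.
States satisfying crit2: {Crit, Try}.
States satisfying AG crit2: ∅.
States satisfying AF AG (wait1 ∨ crit2) ∨ AG crit2: {Wait, Crit, Idle}.

{Wait, Crit, Idle}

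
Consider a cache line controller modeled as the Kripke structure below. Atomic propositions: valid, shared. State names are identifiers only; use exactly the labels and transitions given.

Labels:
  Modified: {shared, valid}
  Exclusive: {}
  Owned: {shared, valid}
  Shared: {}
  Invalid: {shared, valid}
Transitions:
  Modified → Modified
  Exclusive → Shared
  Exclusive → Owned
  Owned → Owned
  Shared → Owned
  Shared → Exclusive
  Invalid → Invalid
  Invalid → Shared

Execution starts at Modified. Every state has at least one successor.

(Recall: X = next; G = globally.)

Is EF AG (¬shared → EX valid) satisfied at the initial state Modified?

States satisfying AG (¬shared → EX valid): {Modified, Exclusive, Owned, Shared, Invalid}.
States satisfying EF AG (¬shared → EX valid): {Modified, Exclusive, Owned, Shared, Invalid}.
Some path from Modified reaches a state where AG (¬shared → EX valid) holds.
Modified ∈ Sat(EF AG (¬shared → EX valid)).

Satisfied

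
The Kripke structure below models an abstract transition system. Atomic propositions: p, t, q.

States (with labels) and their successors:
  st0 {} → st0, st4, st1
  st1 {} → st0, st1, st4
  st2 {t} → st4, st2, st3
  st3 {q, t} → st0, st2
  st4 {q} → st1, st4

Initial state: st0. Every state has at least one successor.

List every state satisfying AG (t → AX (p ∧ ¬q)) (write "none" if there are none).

States satisfying t → AX (p ∧ ¬q): {st0, st1, st4}.
States satisfying AG (t → AX (p ∧ ¬q)): {st0, st1, st4}.

{st0, st1, st4}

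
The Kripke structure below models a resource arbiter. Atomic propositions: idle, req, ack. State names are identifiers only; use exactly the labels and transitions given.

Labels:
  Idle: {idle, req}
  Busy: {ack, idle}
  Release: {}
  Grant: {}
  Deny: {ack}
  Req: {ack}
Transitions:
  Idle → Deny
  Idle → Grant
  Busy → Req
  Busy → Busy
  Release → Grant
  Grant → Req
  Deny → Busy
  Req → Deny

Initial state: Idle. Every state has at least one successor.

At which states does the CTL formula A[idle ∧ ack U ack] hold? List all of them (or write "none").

{Busy, Deny, Req}

States satisfying idle ∧ ack: {Busy}.
States satisfying ack: {Busy, Deny, Req}.
States satisfying A[idle ∧ ack U ack]: {Busy, Deny, Req}.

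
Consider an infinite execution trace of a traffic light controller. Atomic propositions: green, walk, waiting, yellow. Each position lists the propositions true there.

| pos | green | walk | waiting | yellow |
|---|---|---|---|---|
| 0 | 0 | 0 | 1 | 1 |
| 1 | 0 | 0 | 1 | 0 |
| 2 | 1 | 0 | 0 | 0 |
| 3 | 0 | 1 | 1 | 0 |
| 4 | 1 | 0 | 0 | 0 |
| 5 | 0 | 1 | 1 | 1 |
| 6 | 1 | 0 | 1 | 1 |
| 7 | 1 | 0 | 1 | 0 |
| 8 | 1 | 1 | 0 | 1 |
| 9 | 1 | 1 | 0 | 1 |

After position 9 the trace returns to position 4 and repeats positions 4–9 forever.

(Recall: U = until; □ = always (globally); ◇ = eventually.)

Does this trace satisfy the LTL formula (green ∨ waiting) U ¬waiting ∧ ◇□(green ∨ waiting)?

Yes

Walking from position 0: ¬waiting first holds at position 2, and green ∨ waiting holds at every earlier position along the way, so (green ∨ waiting) U ¬waiting holds.
□(green ∨ waiting) holds at position 0, which is reachable from 0, so ◇□(green ∨ waiting) holds.
At position 0: (green ∨ waiting) U ¬waiting is true; ◇□(green ∨ waiting) is true; so (green ∨ waiting) U ¬waiting ∧ ◇□(green ∨ waiting) is true.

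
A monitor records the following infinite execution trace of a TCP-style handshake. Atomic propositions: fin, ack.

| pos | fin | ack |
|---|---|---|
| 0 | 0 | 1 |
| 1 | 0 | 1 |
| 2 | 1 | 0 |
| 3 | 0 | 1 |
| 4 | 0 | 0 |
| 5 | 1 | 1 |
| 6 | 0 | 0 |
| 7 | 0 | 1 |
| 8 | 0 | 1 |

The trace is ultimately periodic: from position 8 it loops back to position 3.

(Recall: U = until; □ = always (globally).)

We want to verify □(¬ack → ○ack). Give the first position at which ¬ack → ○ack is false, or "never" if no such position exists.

¬ack → ○ack holds at every position 0..8, and those are all the positions the trace ever visits, so the invariant □(¬ack → ○ack) is never violated.

never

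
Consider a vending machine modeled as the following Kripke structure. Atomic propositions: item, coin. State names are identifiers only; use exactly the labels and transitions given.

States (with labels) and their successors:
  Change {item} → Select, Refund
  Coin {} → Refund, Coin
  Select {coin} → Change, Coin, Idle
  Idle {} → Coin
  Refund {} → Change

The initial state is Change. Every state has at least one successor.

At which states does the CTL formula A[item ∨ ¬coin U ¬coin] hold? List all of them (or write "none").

States satisfying item ∨ ¬coin: {Change, Coin, Idle, Refund}.
States satisfying ¬coin: {Change, Coin, Idle, Refund}.
States satisfying A[item ∨ ¬coin U ¬coin]: {Change, Coin, Idle, Refund}.

{Change, Coin, Idle, Refund}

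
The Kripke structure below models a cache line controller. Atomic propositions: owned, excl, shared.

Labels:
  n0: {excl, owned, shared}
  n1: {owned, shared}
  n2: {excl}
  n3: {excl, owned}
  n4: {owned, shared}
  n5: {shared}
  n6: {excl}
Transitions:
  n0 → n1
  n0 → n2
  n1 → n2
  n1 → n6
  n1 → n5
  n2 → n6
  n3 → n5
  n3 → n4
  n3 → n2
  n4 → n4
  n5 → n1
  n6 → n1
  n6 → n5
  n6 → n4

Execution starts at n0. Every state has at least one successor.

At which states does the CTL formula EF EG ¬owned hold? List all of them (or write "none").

States satisfying EG ¬owned: ∅.
States satisfying EF EG ¬owned: ∅.

none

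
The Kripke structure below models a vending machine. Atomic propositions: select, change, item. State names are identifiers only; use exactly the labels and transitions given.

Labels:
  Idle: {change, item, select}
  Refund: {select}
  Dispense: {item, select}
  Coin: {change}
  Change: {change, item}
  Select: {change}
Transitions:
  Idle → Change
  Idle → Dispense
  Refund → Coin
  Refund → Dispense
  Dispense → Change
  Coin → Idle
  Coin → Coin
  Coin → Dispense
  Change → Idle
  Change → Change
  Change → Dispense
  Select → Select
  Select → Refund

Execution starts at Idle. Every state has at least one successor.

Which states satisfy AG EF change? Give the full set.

{Idle, Refund, Dispense, Coin, Change, Select}

States satisfying EF change: {Idle, Refund, Dispense, Coin, Change, Select}.
States satisfying AG EF change: {Idle, Refund, Dispense, Coin, Change, Select}.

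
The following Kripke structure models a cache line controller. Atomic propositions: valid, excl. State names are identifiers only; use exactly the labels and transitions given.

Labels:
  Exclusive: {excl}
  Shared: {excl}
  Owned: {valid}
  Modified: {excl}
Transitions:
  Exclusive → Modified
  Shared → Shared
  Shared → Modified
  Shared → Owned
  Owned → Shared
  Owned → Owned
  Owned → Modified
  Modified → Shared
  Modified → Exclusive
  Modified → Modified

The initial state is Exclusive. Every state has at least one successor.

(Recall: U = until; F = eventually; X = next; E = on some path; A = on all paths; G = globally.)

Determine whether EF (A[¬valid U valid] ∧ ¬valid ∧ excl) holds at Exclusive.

States satisfying A[¬valid U valid] ∧ ¬valid ∧ excl: ∅.
States satisfying EF (A[¬valid U valid] ∧ ¬valid ∧ excl): ∅.
No suitable path/successor from Exclusive witnesses the formula.
Exclusive ∉ Sat(EF (A[¬valid U valid] ∧ ¬valid ∧ excl)).

Violated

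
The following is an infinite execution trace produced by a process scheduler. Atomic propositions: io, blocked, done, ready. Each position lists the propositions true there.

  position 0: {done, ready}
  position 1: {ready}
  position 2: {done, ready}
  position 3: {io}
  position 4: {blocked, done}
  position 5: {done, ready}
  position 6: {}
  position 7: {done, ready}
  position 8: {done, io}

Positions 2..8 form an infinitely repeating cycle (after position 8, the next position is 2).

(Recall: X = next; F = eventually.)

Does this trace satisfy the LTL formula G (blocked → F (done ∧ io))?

blocked → F (done ∧ io) holds at every position 0..8, and those are all positions ever visited, so G (blocked → F (done ∧ io)) holds.
Positions where blocked holds: 4.
Check F (done ∧ io) at each: 4→ok.

Satisfied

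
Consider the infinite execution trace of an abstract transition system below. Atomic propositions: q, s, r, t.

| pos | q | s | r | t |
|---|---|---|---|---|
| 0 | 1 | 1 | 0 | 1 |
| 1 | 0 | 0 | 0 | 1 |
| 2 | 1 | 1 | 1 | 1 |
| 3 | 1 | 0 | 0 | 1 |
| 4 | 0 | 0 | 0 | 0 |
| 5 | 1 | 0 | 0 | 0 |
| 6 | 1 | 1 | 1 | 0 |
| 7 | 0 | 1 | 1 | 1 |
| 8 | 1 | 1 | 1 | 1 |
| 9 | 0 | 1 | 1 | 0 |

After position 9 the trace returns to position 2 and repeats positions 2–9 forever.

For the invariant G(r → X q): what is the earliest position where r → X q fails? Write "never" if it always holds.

Check r → X q at each position in order: 0 ✓, 1 ✓, 2 ✓, 3 ✓, 4 ✓, 5 ✓.
At position 6 the labels are {q, r, s} and the next position 7 has {r, s, t}, so r → X q is false there. This is the first violation.

6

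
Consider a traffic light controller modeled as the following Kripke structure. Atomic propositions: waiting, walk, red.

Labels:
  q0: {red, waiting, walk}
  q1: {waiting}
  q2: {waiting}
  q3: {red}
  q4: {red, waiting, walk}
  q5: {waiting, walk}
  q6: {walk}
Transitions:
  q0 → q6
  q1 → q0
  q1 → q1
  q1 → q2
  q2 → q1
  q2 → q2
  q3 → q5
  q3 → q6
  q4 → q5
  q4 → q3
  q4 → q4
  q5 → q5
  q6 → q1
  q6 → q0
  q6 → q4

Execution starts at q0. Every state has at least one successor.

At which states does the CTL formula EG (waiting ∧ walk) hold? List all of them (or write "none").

States satisfying waiting ∧ walk: {q0, q4, q5}.
States satisfying EG (waiting ∧ walk): {q4, q5}.

{q4, q5}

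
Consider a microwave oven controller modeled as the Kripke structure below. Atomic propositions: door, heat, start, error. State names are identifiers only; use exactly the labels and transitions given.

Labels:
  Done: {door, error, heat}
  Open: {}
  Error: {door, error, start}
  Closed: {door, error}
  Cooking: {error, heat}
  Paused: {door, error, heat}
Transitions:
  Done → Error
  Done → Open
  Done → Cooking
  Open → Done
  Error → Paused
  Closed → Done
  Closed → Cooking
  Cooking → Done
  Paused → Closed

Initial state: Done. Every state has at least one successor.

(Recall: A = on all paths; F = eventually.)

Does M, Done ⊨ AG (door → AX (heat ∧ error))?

Violated

States satisfying door → AX (heat ∧ error): {Open, Error, Closed, Cooking}.
States satisfying AG (door → AX (heat ∧ error)): ∅.
Done is reachable from Done and violates door → AX (heat ∧ error), so AG fails at Done.
Done ∉ Sat(AG (door → AX (heat ∧ error))).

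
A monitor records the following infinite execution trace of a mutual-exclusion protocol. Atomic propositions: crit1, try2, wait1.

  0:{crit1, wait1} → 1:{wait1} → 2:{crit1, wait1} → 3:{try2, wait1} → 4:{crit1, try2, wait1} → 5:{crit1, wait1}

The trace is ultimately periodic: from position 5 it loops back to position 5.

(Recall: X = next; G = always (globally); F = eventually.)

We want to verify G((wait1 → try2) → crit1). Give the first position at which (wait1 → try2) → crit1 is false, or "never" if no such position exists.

3

Check (wait1 → try2) → crit1 at each position in order: 0 ✓, 1 ✓, 2 ✓.
At position 3 the labels are {try2, wait1}, so (wait1 → try2) → crit1 is false there. This is the first violation.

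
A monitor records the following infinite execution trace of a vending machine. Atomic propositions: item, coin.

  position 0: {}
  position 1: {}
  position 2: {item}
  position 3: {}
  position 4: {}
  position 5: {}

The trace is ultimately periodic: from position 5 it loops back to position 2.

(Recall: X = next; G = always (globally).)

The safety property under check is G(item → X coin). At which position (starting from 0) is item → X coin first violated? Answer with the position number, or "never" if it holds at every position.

2

Check item → X coin at each position in order: 0 ✓, 1 ✓.
At position 2 the labels are {item} and the next position 3 has {}, so item → X coin is false there. This is the first violation.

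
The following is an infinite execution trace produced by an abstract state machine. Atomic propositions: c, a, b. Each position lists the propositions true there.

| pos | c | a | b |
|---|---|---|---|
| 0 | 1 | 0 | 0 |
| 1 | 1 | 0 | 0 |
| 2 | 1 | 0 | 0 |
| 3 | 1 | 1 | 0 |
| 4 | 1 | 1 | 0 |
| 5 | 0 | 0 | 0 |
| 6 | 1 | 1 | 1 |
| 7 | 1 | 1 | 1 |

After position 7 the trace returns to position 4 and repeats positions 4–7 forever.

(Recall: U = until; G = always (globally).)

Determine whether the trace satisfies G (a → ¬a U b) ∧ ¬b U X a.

Violated

a → ¬a U b must hold at every position from 0 onward. It fails at position 3, so G (a → ¬a U b) is false.
Positions where a holds: 3, 4, 6, 7.
Check ¬a U b at each: 3→fails, 4→fails, 6→ok, 7→ok.
Walking from position 0: X a first holds at position 2, and ¬b holds at every earlier position along the way, so ¬b U X a holds.
At position 0: G (a → ¬a U b) is false; ¬b U X a is true; so G (a → ¬a U b) ∧ ¬b U X a is false.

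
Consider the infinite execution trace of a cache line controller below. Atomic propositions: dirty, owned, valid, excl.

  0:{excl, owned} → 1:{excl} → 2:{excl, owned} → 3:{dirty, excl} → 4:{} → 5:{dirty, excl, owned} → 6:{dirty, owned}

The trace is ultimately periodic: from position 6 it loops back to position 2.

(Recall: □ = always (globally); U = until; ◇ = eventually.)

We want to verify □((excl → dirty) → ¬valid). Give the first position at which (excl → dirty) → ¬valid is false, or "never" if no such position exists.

never

(excl → dirty) → ¬valid holds at every position 0..6, and those are all the positions the trace ever visits, so the invariant □((excl → dirty) → ¬valid) is never violated.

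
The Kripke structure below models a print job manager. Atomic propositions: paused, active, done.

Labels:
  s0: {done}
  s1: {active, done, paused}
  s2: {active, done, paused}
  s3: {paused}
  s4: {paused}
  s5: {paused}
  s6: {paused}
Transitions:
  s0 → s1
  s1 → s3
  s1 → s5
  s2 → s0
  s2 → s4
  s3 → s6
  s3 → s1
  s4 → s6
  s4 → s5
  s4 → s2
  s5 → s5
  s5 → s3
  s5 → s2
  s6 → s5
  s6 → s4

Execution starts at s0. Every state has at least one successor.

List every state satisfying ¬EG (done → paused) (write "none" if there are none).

{s0}

States satisfying done → paused: {s1, s2, s3, s4, s5, s6}.
States satisfying EG (done → paused): {s1, s2, s3, s4, s5, s6}.
States satisfying ¬EG (done → paused): {s0}.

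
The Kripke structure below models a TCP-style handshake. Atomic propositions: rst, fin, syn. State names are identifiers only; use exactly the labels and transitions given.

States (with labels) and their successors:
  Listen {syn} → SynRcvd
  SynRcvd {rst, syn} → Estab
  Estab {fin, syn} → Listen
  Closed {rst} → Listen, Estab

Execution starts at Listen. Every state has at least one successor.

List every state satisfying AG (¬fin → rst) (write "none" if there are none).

none

States satisfying ¬fin → rst: {SynRcvd, Estab, Closed}.
States satisfying AG (¬fin → rst): ∅.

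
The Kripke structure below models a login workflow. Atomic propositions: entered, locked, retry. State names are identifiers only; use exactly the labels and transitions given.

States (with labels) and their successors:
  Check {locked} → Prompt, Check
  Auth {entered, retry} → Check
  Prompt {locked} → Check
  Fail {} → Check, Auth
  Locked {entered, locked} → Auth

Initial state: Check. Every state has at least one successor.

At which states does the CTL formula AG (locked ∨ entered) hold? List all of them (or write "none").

States satisfying locked ∨ entered: {Check, Auth, Prompt, Locked}.
States satisfying AG (locked ∨ entered): {Check, Auth, Prompt, Locked}.

{Check, Auth, Prompt, Locked}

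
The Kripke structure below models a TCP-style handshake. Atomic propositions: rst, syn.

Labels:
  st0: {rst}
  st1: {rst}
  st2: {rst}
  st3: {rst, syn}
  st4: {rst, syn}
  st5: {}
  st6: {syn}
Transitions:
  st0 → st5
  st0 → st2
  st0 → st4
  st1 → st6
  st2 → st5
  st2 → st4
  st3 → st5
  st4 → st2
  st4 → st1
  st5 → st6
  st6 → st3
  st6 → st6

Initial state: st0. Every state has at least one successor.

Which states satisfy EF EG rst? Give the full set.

{st0, st2, st4}

States satisfying EG rst: {st0, st2, st4}.
States satisfying EF EG rst: {st0, st2, st4}.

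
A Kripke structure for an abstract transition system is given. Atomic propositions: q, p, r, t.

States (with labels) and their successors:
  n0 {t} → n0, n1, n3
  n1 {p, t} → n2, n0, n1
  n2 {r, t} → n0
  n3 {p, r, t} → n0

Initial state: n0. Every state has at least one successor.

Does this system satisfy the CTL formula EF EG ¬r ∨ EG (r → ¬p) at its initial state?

Satisfied

States satisfying EG ¬r: {n0, n1}.
States satisfying EF EG ¬r: {n0, n1, n2, n3}.
States satisfying r → ¬p: {n0, n1, n2}.
States satisfying EG (r → ¬p): {n0, n1, n2}.
States satisfying EF EG ¬r ∨ EG (r → ¬p): {n0, n1, n2, n3}.
n0 ∈ Sat(EF EG ¬r ∨ EG (r → ¬p)).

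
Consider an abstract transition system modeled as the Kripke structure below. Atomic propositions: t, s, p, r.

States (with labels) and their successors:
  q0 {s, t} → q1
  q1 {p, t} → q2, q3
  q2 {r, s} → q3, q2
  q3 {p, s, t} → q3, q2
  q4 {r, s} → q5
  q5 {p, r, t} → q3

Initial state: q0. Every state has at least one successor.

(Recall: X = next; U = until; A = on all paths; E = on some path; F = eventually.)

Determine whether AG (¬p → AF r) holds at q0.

Violated

States satisfying ¬p → AF r: {q1, q2, q3, q4, q5}.
States satisfying AG (¬p → AF r): {q1, q2, q3, q4, q5}.
q0 is reachable from q0 and violates ¬p → AF r, so AG fails at q0.
q0 ∉ Sat(AG (¬p → AF r)).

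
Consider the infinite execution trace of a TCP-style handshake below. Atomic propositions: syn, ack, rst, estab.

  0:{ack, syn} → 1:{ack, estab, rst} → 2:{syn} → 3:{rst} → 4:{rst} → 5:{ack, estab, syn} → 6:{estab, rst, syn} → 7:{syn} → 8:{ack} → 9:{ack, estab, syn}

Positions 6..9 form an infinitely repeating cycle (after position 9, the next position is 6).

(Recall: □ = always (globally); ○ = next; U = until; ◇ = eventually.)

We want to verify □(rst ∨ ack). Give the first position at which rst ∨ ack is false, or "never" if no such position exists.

2

Check rst ∨ ack at each position in order: 0 ✓, 1 ✓.
At position 2 the labels are {syn}, so rst ∨ ack is false there. This is the first violation.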